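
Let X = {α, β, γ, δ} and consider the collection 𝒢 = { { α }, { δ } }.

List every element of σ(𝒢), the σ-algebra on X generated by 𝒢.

Answer: σ(𝒢) = { ∅, { α }, { δ }, { α, δ }, { β, γ }, { α, β, γ }, { β, γ, δ }, X }

Trace:
Begin from { ∅, { α }, { δ }, X } (that is, 𝒢 plus ∅ and X).
Round 1 (3 new):
  { α, δ }  = { δ } ∪ { α }
  { α, β, γ }  = X∖{ δ }
  { β, γ, δ }  = X∖{ α }
  — 7 sets.
Round 2: 1 new —
  { β, γ }  = X∖{ α, δ }
  — 8 sets.
Round 3: no new sets; the family is a σ-algebra.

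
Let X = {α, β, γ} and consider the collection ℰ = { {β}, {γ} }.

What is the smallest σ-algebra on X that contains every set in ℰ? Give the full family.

Begin from { {}, {β}, {γ}, X } (that is, ℰ plus ∅ and X).
Pass 1 (3 new):
  {α, β}  = ᶜ of {γ}
  {α, γ}  = ᶜ of {β}
  {β, γ}  = {γ} ∪ {β}
  |family| = 7
Pass 2: +1 →
  {α}  = ᶜ of {β, γ}
  |family| = 8
Pass 3: already closed under ᶜ and ∪.

|σ(ℰ)| = 8.  σ(ℰ) = { {}, {α}, {β}, {γ}, {α, β}, {α, γ}, {β, γ}, X }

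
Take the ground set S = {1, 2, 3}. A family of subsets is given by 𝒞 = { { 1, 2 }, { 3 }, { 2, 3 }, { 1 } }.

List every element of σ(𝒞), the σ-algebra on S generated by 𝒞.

Begin from { {  }, { 1 }, { 3 }, { 1, 2 }, { 2, 3 }, S } (that is, 𝒞 plus ∅ and S).
Round 1 adds 1:
  { 1, 3 }  = { 3 } ∪ { 1 }
  — 7 sets.
Round 2: 1 new —
  { 2 }  = complement { 1, 3 }
  — 8 sets.
Round 3: closed — nothing new.

|σ(𝒞)| = 8.  σ(𝒞) = { {  }, { 1 }, { 2 }, { 3 }, { 1, 2 }, { 1, 3 }, { 2, 3 }, S }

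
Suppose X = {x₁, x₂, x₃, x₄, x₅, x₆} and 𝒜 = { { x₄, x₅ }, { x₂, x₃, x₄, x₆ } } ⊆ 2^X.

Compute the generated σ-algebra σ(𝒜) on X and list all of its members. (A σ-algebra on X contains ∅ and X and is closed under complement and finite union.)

Answer: σ(𝒜) = { {}, { x₁ }, { x₄ }, { x₅ }, { x₁, x₄ }, { x₁, x₅ }, { x₄, x₅ }, { x₁, x₄, x₅ }, { x₂, x₃, x₆ }, { x₁, x₂, x₃, x₆ }, { x₂, x₃, x₄, x₆ }, { x₂, x₃, x₅, x₆ }, { x₁, x₂, x₃, x₄, x₆ }, { x₁, x₂, x₃, x₅, x₆ }, { x₂, x₃, x₄, x₅, x₆ }, X }

Trace:
Take S₀ = 𝒜 ∪ {∅, X} = { {}, { x₄, x₅ }, { x₂, x₃, x₄, x₆ }, X }.
Pass 1: +3 →
  { x₁, x₅ }  = ᶜ of { x₂, x₃, x₄, x₆ }
  { x₁, x₂, x₃, x₆ }  = ᶜ of { x₄, x₅ }
  { x₂, x₃, x₄, x₅, x₆ }  = { x₂, x₃, x₄, x₆ } ∪ { x₄, x₅ }
  — 7 sets.
Pass 2: 4 new —
  { x₁ }  = ᶜ of { x₂, x₃, x₄, x₅, x₆ }
  { x₁, x₄, x₅ }  = { x₄, x₅ } ∪ { x₁, x₅ }
  { x₁, x₂, x₃, x₄, x₆ }  = { x₂, x₃, x₄, x₆ } ∪ { x₁, x₂, x₃, x₆ }
  { x₁, x₂, x₃, x₅, x₆ }  = { x₁, x₅ } ∪ { x₁, x₂, x₃, x₆ }
  — 11 sets.
Pass 3. New:
  { x₄ }  = ᶜ of { x₁, x₂, x₃, x₅, x₆ }
  { x₅ }  = ᶜ of { x₁, x₂, x₃, x₄, x₆ }
  { x₂, x₃, x₆ }  = ᶜ of { x₁, x₄, x₅ }
  — 14 sets.
Pass 4 adds 2:
  { x₁, x₄ }  = { x₁ } ∪ { x₄ }
  { x₂, x₃, x₅, x₆ }  = { x₂, x₃, x₆ } ∪ { x₅ }
  — 16 sets.
Pass 5: closed — nothing new.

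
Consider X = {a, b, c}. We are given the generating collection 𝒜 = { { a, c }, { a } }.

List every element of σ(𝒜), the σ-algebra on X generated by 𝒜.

Answer: σ(𝒜) = { ∅, { a }, { b }, { c }, { a, b }, { a, c }, { b, c }, X }

Check:
Start: 𝒜 ∪ {∅, X} = { ∅, { a }, { a, c }, X }.
Round 1: 2 new —
  { b }  = X∖{ a, c }
  { b, c }  = X∖{ a }
  |family| = 6
Round 2. New:
  { a, b }  = { b } ∪ { a }
  |family| = 7
Round 3: +1 →
  { c }  = X∖{ a, b }
  |family| = 8
Round 4: closed — nothing new.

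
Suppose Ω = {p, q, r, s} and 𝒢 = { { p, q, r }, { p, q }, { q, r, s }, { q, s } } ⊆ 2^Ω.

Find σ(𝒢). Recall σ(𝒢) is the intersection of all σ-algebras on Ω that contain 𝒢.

σ(𝒢) (16 sets): { {}, { p }, { q }, { r }, { s }, { p, q }, { p, r }, { p, s }, { q, r }, { q, s }, { r, s }, { p, q, r }, { p, q, s }, { p, r, s }, { q, r, s }, Ω }

Trace:
Seed the family with 𝒢 together with ∅ and Ω: { {}, { p, q }, { q, s }, { p, q, r }, { q, r, s }, Ω }.
Pass 1 (5 new):
  { p }  = complement { q, r, s }
  { s }  = complement { p, q, r }
  { p, r }  = complement { q, s }
  { r, s }  = complement { p, q }
  { p, q, s }  = { p, q } ∪ { q, s }
  (now 11)
Pass 2. New:
  { r }  = complement { p, q, s }
  { p, s }  = { s } ∪ { p }
  { p, r, s }  = { r, s } ∪ { p, r }
  (now 14)
Pass 3: 2 new —
  { q }  = complement { p, r, s }
  { q, r }  = complement { p, s }
  (now 16)
Pass 4 adds nothing — fixpoint reached.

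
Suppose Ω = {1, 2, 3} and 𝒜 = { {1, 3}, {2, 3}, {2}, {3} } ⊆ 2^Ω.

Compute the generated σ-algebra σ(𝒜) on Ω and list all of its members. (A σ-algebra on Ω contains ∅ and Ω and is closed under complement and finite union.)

Take S₀ = 𝒜 ∪ {∅, Ω} = { {}, {2}, {3}, {1, 3}, {2, 3}, Ω }.
Round 1: 2 new —
  {1}  = Ω∖{2, 3}
  {1, 2}  = Ω∖{3}
  [8 total]
Round 2: closed — nothing new.

|σ(𝒜)| = 8.  σ(𝒜) = { {}, {1}, {2}, {3}, {1, 2}, {1, 3}, {2, 3}, Ω }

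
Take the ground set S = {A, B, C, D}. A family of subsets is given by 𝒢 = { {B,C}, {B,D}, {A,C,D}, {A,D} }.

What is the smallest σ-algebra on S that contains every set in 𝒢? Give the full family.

σ(𝒢) = { {}, {A}, {B}, {C}, {D}, {A,B}, {A,C}, {A,D}, {B,C}, {B,D}, {C,D}, {A,B,C}, {A,B,D}, {A,C,D}, {B,C,D}, S }

Working:
Take S₀ = 𝒢 ∪ {∅, S} = { {}, {A,D}, {B,C}, {B,D}, {A,C,D}, S }.
Pass 1: +4 →
  {B}  = {A,C,D}ᶜ
  {A,C}  = {B,D}ᶜ
  {A,B,D}  = {A,D} ∪ {B,D}
  {B,C,D}  = {B,C} ∪ {B,D}
Pass 2: 3 new —
  {A}  = {B,C,D}ᶜ
  {C}  = {A,B,D}ᶜ
  {A,B,C}  = {B} ∪ {A,C}
Pass 3 (2 new):
  {D}  = {A,B,C}ᶜ
  {A,B}  = {B} ∪ {A}
Pass 4 adds 1:
  {C,D}  = {A,B}ᶜ
Pass 5: no new sets; the family is a σ-algebra.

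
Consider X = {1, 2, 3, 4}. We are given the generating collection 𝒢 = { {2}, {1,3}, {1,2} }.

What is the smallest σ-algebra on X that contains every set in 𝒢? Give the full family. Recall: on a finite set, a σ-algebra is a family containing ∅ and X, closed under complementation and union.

|σ(𝒢)| = 16.  σ(𝒢) = { ∅, {1}, {2}, {3}, {4}, {1,2}, {1,3}, {1,4}, {2,3}, {2,4}, {3,4}, {1,2,3}, {1,2,4}, {1,3,4}, {2,3,4}, X }

Derivation:
Take S₀ = 𝒢 ∪ {∅, X} = { ∅, {2}, {1,2}, {1,3}, X }.
Pass 1. New:
  {2,4}  = complement {1,3}
  {3,4}  = complement {1,2}
  {1,2,3}  = {1,2} ∪ {1,3}
  {1,3,4}  = complement {2}
  — 9 sets.
Pass 2: +3 →
  {4}  = complement {1,2,3}
  {1,2,4}  = {1,2} ∪ {2,4}
  {2,3,4}  = {3,4} ∪ {2}
  — 12 sets.
Pass 3: 2 new —
  {1}  = complement {2,3,4}
  {3}  = complement {1,2,4}
  — 14 sets.
Pass 4: 2 new —
  {1,4}  = {4} ∪ {1}
  {2,3}  = {3} ∪ {2}
  — 16 sets.
Pass 5 adds nothing — fixpoint reached.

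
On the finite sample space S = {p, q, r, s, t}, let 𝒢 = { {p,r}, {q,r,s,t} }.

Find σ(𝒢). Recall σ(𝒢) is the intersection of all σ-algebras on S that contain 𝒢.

σ(𝒢) = { {}, {p}, {r}, {p,r}, {q,s,t}, {p,q,s,t}, {q,r,s,t}, S }

Working:
Take S₀ = 𝒢 ∪ {∅, S} = { {}, {p,r}, {q,r,s,t}, S }.
Step 1: 2 new —
  {p}  = S∖{q,r,s,t}
  {q,s,t}  = S∖{p,r}
  |family| = 6
Step 2 adds 1:
  {p,q,s,t}  = {q,s,t} ∪ {p}
  |family| = 7
Step 3: +1 →
  {r}  = S∖{p,q,s,t}
  |family| = 8
After Step 4 the family is unchanged; done.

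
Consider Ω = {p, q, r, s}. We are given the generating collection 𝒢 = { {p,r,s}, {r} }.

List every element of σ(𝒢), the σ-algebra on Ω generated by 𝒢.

Begin from { {}, {r}, {p,r,s}, Ω } (that is, 𝒢 plus ∅ and Ω).
Round 1. New:
  {q}  = {p,r,s}ᶜ
  {p,q,s}  = {r}ᶜ
  — 6 sets.
Round 2 (1 new):
  {q,r}  = {r} ∪ {q}
  — 7 sets.
Round 3. New:
  {p,s}  = {q,r}ᶜ
  — 8 sets.
Round 4: closed — nothing new.

|σ(𝒢)| = 8.  σ(𝒢) = { {}, {q}, {r}, {p,s}, {q,r}, {p,q,s}, {p,r,s}, Ω }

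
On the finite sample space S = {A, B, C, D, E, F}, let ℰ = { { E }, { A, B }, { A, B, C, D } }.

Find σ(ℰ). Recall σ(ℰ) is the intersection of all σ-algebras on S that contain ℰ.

Seed the family with ℰ together with ∅ and S: { ∅, { E }, { A, B }, { A, B, C, D }, S }.
Round 1 adds 5:
  { E, F }  = complement { A, B, C, D }
  { A, B, E }  = { A, B } ∪ { E }
  { C, D, E, F }  = complement { A, B }
  { A, B, C, D, E }  = { A, B, C, D } ∪ { E }
  { A, B, C, D, F }  = complement { E }
Round 2 adds 3:
  { F }  = complement { A, B, C, D, E }
  { C, D, F }  = complement { A, B, E }
  { A, B, E, F }  = { E, F } ∪ { A, B }
Round 3 (2 new):
  { C, D }  = complement { A, B, E, F }
  { A, B, F }  = { A, B } ∪ { F }
Round 4. New:
  { C, D, E }  = complement { A, B, F }
Round 5 adds nothing — fixpoint reached.

Hence σ(ℰ) has 16 members: { ∅, { E }, { F }, { A, B }, { C, D }, { E, F }, { A, B, E }, { A, B, F }, { C, D, E }, { C, D, F }, { A, B, C, D }, { A, B, E, F }, { C, D, E, F }, { A, B, C, D, E }, { A, B, C, D, F }, S }.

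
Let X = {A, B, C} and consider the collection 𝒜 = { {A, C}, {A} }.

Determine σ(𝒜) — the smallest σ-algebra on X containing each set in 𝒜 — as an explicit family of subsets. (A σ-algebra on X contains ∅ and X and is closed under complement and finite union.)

σ(𝒜) = { {}, {A}, {B}, {C}, {A, B}, {A, C}, {B, C}, X }

Derivation:
Initial family (4 sets): { {}, {A}, {A, C}, X }.
Step 1 adds 2:
  {B}  = ᶜ of {A, C}
  {B, C}  = ᶜ of {A}
  |family| = 6
Step 2. New:
  {A, B}  = {B} ∪ {A}
  |family| = 7
Step 3: 1 new —
  {C}  = ᶜ of {A, B}
  |family| = 8
Step 4 adds nothing — fixpoint reached.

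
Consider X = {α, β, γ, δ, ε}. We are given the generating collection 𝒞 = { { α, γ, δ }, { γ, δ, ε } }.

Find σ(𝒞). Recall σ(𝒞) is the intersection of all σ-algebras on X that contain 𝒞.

Answer: σ(𝒞) = { {  }, { α }, { β }, { ε }, { α, β }, { α, ε }, { β, ε }, { γ, δ }, { α, β, ε }, { α, γ, δ }, { β, γ, δ }, { γ, δ, ε }, { α, β, γ, δ }, { α, γ, δ, ε }, { β, γ, δ, ε }, X }

Trace:
Start: 𝒞 ∪ {∅, X} = { {  }, { α, γ, δ }, { γ, δ, ε }, X }.
Step 1: 3 new —
  { α, β }  = X∖{ γ, δ, ε }
  { β, ε }  = X∖{ α, γ, δ }
  { α, γ, δ, ε }  = { γ, δ, ε } ∪ { α, γ, δ }
  — 7 sets.
Step 2: +4 →
  { β }  = X∖{ α, γ, δ, ε }
  { α, β, ε }  = { β, ε } ∪ { α, β }
  { α, β, γ, δ }  = { α, γ, δ } ∪ { α, β }
  { β, γ, δ, ε }  = { β, ε } ∪ { γ, δ, ε }
  — 11 sets.
Step 3: 3 new —
  { α }  = X∖{ β, γ, δ, ε }
  { ε }  = X∖{ α, β, γ, δ }
  { γ, δ }  = X∖{ α, β, ε }
  — 14 sets.
Step 4: +2 →
  { α, ε }  = { ε } ∪ { α }
  { β, γ, δ }  = { γ, δ } ∪ { β }
  — 16 sets.
After Step 5 the family is unchanged; done.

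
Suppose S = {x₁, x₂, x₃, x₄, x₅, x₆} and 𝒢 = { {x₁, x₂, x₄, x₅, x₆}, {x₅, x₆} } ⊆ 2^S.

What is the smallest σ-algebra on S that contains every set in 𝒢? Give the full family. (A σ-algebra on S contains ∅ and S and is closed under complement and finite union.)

Answer: σ(𝒢) = { {}, {x₃}, {x₅, x₆}, {x₁, x₂, x₄}, {x₃, x₅, x₆}, {x₁, x₂, x₃, x₄}, {x₁, x₂, x₄, x₅, x₆}, S }

Derivation:
Begin from { {}, {x₅, x₆}, {x₁, x₂, x₄, x₅, x₆}, S } (that is, 𝒢 plus ∅ and S).
Pass 1 adds 2:
  {x₃}  = S∖{x₁, x₂, x₄, x₅, x₆}
  {x₁, x₂, x₃, x₄}  = S∖{x₅, x₆}
Pass 2 (1 new):
  {x₃, x₅, x₆}  = {x₃} ∪ {x₅, x₆}
Pass 3 adds 1:
  {x₁, x₂, x₄}  = S∖{x₃, x₅, x₆}
After Pass 4 the family is unchanged; done.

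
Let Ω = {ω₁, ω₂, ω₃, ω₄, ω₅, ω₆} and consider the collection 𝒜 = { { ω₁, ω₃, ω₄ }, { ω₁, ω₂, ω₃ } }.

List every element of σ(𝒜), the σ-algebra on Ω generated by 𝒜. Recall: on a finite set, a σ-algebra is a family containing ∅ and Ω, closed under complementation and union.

σ(𝒜) (16 sets): { {}, { ω₂ }, { ω₄ }, { ω₁, ω₃ }, { ω₂, ω₄ }, { ω₅, ω₆ }, { ω₁, ω₂, ω₃ }, { ω₁, ω₃, ω₄ }, { ω₂, ω₅, ω₆ }, { ω₄, ω₅, ω₆ }, { ω₁, ω₂, ω₃, ω₄ }, { ω₁, ω₃, ω₅, ω₆ }, { ω₂, ω₄, ω₅, ω₆ }, { ω₁, ω₂, ω₃, ω₅, ω₆ }, { ω₁, ω₃, ω₄, ω₅, ω₆ }, Ω }

Check:
Seed the family with 𝒜 together with ∅ and Ω: { {}, { ω₁, ω₂, ω₃ }, { ω₁, ω₃, ω₄ }, Ω }.
Pass 1 (3 new):
  { ω₂, ω₅, ω₆ }  = ᶜ of { ω₁, ω₃, ω₄ }
  { ω₄, ω₅, ω₆ }  = ᶜ of { ω₁, ω₂, ω₃ }
  { ω₁, ω₂, ω₃, ω₄ }  = { ω₁, ω₃, ω₄ } ∪ { ω₁, ω₂, ω₃ }
  |family| = 7
Pass 2: 4 new —
  { ω₅, ω₆ }  = ᶜ of { ω₁, ω₂, ω₃, ω₄ }
  { ω₂, ω₄, ω₅, ω₆ }  = { ω₂, ω₅, ω₆ } ∪ { ω₄, ω₅, ω₆ }
  { ω₁, ω₂, ω₃, ω₅, ω₆ }  = { ω₁, ω₂, ω₃ } ∪ { ω₂, ω₅, ω₆ }
  { ω₁, ω₃, ω₄, ω₅, ω₆ }  = { ω₁, ω₃, ω₄ } ∪ { ω₄, ω₅, ω₆ }
  |family| = 11
Pass 3 adds 3:
  { ω₂ }  = ᶜ of { ω₁, ω₃, ω₄, ω₅, ω₆ }
  { ω₄ }  = ᶜ of { ω₁, ω₂, ω₃, ω₅, ω₆ }
  { ω₁, ω₃ }  = ᶜ of { ω₂, ω₄, ω₅, ω₆ }
  |family| = 14
Pass 4: 2 new —
  { ω₂, ω₄ }  = { ω₄ } ∪ { ω₂ }
  { ω₁, ω₃, ω₅, ω₆ }  = { ω₅, ω₆ } ∪ { ω₁, ω₃ }
  |family| = 16
Pass 5: no new sets; the family is a σ-algebra.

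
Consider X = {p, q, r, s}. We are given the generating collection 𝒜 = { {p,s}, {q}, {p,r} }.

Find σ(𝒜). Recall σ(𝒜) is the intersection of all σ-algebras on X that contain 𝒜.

Take S₀ = 𝒜 ∪ {∅, X} = { {}, {q}, {p,r}, {p,s}, X }.
Pass 1 adds 5:
  {q,r}  = {p,s}ᶜ
  {q,s}  = {p,r}ᶜ
  {p,q,r}  = {p,r} ∪ {q}
  {p,q,s}  = {p,s} ∪ {q}
  {p,r,s}  = {q}ᶜ
  [10 total]
Pass 2 adds 3:
  {r}  = {p,q,s}ᶜ
  {s}  = {p,q,r}ᶜ
  {q,r,s}  = {q,r} ∪ {q,s}
  [13 total]
Pass 3 (2 new):
  {p}  = {q,r,s}ᶜ
  {r,s}  = {r} ∪ {s}
  [15 total]
Pass 4: 1 new —
  {p,q}  = {r,s}ᶜ
  [16 total]
Pass 5: no new sets; the family is a σ-algebra.

Therefore σ(𝒜) = { {}, {p}, {q}, {r}, {s}, {p,q}, {p,r}, {p,s}, {q,r}, {q,s}, {r,s}, {p,q,r}, {p,q,s}, {p,r,s}, {q,r,s}, X } (|σ(𝒜)| = 16).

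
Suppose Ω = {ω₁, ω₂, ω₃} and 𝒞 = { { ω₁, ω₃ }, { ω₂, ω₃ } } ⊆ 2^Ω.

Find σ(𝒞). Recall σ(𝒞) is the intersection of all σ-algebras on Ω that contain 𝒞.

Begin from { ∅, { ω₁, ω₃ }, { ω₂, ω₃ }, Ω } (that is, 𝒞 plus ∅ and Ω).
Iteration 1 adds 2:
  { ω₁ }  = ᶜ of { ω₂, ω₃ }
  { ω₂ }  = ᶜ of { ω₁, ω₃ }
  [6 total]
Iteration 2 adds 1:
  { ω₁, ω₂ }  = { ω₂ } ∪ { ω₁ }
  [7 total]
Iteration 3: 1 new —
  { ω₃ }  = ᶜ of { ω₁, ω₂ }
  [8 total]
After Iteration 4 the family is unchanged; done.

Hence σ(𝒞) has 8 members: { ∅, { ω₁ }, { ω₂ }, { ω₃ }, { ω₁, ω₂ }, { ω₁, ω₃ }, { ω₂, ω₃ }, Ω }.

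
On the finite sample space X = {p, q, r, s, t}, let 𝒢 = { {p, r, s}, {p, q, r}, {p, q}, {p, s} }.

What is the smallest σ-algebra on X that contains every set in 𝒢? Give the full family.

Seed the family with 𝒢 together with ∅ and X: { {}, {p, q}, {p, s}, {p, q, r}, {p, r, s}, X }.
Pass 1 (6 new):
  {q, t}  = complement {p, r, s}
  {s, t}  = complement {p, q, r}
  {p, q, s}  = {p, s} ∪ {p, q}
  {q, r, t}  = complement {p, s}
  {r, s, t}  = complement {p, q}
  {p, q, r, s}  = {p, r, s} ∪ {p, q, r}
  |family| = 12
Pass 2: +9 →
  {t}  = complement {p, q, r, s}
  {r, t}  = complement {p, q, s}
  {p, q, t}  = {q, t} ∪ {p, q}
  {p, s, t}  = {s, t} ∪ {p, s}
  {q, s, t}  = {q, t} ∪ {s, t}
  {p, q, r, t}  = {q, t} ∪ {p, q, r}
  {p, q, s, t}  = {q, t} ∪ {p, q, s}
  {p, r, s, t}  = {r, s, t} ∪ {p, r, s}
  {q, r, s, t}  = {q, t} ∪ {r, s, t}
  |family| = 21
Pass 3 (7 new):
  {p}  = complement {q, r, s, t}
  {q}  = complement {p, r, s, t}
  {r}  = complement {p, q, s, t}
  {s}  = complement {p, q, r, t}
  {p, r}  = complement {q, s, t}
  {q, r}  = complement {p, s, t}
  {r, s}  = complement {p, q, t}
  |family| = 28
Pass 4: +4 →
  {p, t}  = {t} ∪ {p}
  {q, s}  = {q} ∪ {s}
  {p, r, t}  = {t} ∪ {p, r}
  {q, r, s}  = {r, s} ∪ {q}
  |family| = 32
Pass 5 adds nothing — fixpoint reached.

Hence σ(𝒢) has 32 members: { {}, {p}, {q}, {r}, {s}, {t}, {p, q}, {p, r}, {p, s}, {p, t}, {q, r}, {q, s}, {q, t}, {r, s}, {r, t}, {s, t}, {p, q, r}, {p, q, s}, {p, q, t}, {p, r, s}, {p, r, t}, {p, s, t}, {q, r, s}, {q, r, t}, {q, s, t}, {r, s, t}, {p, q, r, s}, {p, q, r, t}, {p, q, s, t}, {p, r, s, t}, {q, r, s, t}, X }.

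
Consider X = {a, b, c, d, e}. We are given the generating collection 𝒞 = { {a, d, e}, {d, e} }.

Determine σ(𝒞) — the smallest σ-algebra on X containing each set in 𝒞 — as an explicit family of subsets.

Answer: σ(𝒞) = { {}, {a}, {b, c}, {d, e}, {a, b, c}, {a, d, e}, {b, c, d, e}, X }

Derivation:
Start: 𝒞 ∪ {∅, X} = { {}, {d, e}, {a, d, e}, X }.
Iteration 1: 2 new —
  {b, c}  = complement {a, d, e}
  {a, b, c}  = complement {d, e}
  (now 6)
Iteration 2. New:
  {b, c, d, e}  = {d, e} ∪ {b, c}
  (now 7)
Iteration 3: +1 →
  {a}  = complement {b, c, d, e}
  (now 8)
Iteration 4 adds nothing — fixpoint reached.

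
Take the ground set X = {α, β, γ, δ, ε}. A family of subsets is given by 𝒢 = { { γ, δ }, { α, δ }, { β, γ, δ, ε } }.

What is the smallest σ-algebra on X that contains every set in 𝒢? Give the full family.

Begin from { {}, { α, δ }, { γ, δ }, { β, γ, δ, ε }, X } (that is, 𝒢 plus ∅ and X).
Iteration 1 (4 new):
  { α }  = X∖{ β, γ, δ, ε }
  { α, β, ε }  = X∖{ γ, δ }
  { α, γ, δ }  = { γ, δ } ∪ { α, δ }
  { β, γ, ε }  = X∖{ α, δ }
  (now 9)
Iteration 2. New:
  { β, ε }  = X∖{ α, γ, δ }
  { α, β, γ, ε }  = { α, β, ε } ∪ { β, γ, ε }
  { α, β, δ, ε }  = { α, β, ε } ∪ { α, δ }
  (now 12)
Iteration 3: +2 →
  { γ }  = X∖{ α, β, δ, ε }
  { δ }  = X∖{ α, β, γ, ε }
  (now 14)
Iteration 4: 2 new —
  { α, γ }  = { γ } ∪ { α }
  { β, δ, ε }  = { β, ε } ∪ { δ }
  (now 16)
Iteration 5: closed — nothing new.

σ(𝒢) = { {}, { α }, { γ }, { δ }, { α, γ }, { α, δ }, { β, ε }, { γ, δ }, { α, β, ε }, { α, γ, δ }, { β, γ, ε }, { β, δ, ε }, { α, β, γ, ε }, { α, β, δ, ε }, { β, γ, δ, ε }, X }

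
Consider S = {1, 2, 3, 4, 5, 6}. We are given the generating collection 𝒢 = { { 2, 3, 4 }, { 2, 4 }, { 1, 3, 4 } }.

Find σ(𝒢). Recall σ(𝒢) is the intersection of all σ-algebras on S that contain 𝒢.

Begin from { {}, { 2, 4 }, { 1, 3, 4 }, { 2, 3, 4 }, S } (that is, 𝒢 plus ∅ and S).
Round 1. New:
  { 1, 5, 6 }  = complement { 2, 3, 4 }
  { 2, 5, 6 }  = complement { 1, 3, 4 }
  { 1, 2, 3, 4 }  = { 1, 3, 4 } ∪ { 2, 3, 4 }
  { 1, 3, 5, 6 }  = complement { 2, 4 }
  — 9 sets.
Round 2. New:
  { 5, 6 }  = complement { 1, 2, 3, 4 }
  { 1, 2, 5, 6 }  = { 2, 5, 6 } ∪ { 1, 5, 6 }
  { 2, 4, 5, 6 }  = { 2, 5, 6 } ∪ { 2, 4 }
  { 1, 2, 3, 5, 6 }  = { 1, 3, 5, 6 } ∪ { 2, 5, 6 }
  { 1, 2, 4, 5, 6 }  = { 1, 5, 6 } ∪ { 2, 4 }
  { 1, 3, 4, 5, 6 }  = { 1, 3, 5, 6 } ∪ { 1, 3, 4 }
  { 2, 3, 4, 5, 6 }  = { 2, 3, 4 } ∪ { 2, 5, 6 }
  — 16 sets.
Round 3 adds 6:
  { 1 }  = complement { 2, 3, 4, 5, 6 }
  { 2 }  = complement { 1, 3, 4, 5, 6 }
  { 3 }  = complement { 1, 2, 4, 5, 6 }
  { 4 }  = complement { 1, 2, 3, 5, 6 }
  { 1, 3 }  = complement { 2, 4, 5, 6 }
  { 3, 4 }  = complement { 1, 2, 5, 6 }
  — 22 sets.
Round 4: 10 new —
  { 1, 2 }  = { 1 } ∪ { 2 }
  { 1, 4 }  = { 1 } ∪ { 4 }
  { 2, 3 }  = { 2 } ∪ { 3 }
  { 1, 2, 3 }  = { 2 } ∪ { 1, 3 }
  { 1, 2, 4 }  = { 1 } ∪ { 2, 4 }
  { 3, 5, 6 }  = { 5, 6 } ∪ { 3 }
  { 4, 5, 6 }  = { 5, 6 } ∪ { 4 }
  { 1, 4, 5, 6 }  = { 1, 5, 6 } ∪ { 4 }
  { 2, 3, 5, 6 }  = { 2, 5, 6 } ∪ { 3 }
  { 3, 4, 5, 6 }  = { 3, 4 } ∪ { 5, 6 }
  — 32 sets.
Round 5: already closed under ᶜ and ∪.

|σ(𝒢)| = 32.  σ(𝒢) = { {}, { 1 }, { 2 }, { 3 }, { 4 }, { 1, 2 }, { 1, 3 }, { 1, 4 }, { 2, 3 }, { 2, 4 }, { 3, 4 }, { 5, 6 }, { 1, 2, 3 }, { 1, 2, 4 }, { 1, 3, 4 }, { 1, 5, 6 }, { 2, 3, 4 }, { 2, 5, 6 }, { 3, 5, 6 }, { 4, 5, 6 }, { 1, 2, 3, 4 }, { 1, 2, 5, 6 }, { 1, 3, 5, 6 }, { 1, 4, 5, 6 }, { 2, 3, 5, 6 }, { 2, 4, 5, 6 }, { 3, 4, 5, 6 }, { 1, 2, 3, 5, 6 }, { 1, 2, 4, 5, 6 }, { 1, 3, 4, 5, 6 }, { 2, 3, 4, 5, 6 }, S }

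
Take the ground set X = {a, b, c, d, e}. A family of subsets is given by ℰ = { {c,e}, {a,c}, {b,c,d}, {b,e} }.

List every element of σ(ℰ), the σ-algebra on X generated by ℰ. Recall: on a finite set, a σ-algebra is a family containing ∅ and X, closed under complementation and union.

Take S₀ = ℰ ∪ {∅, X} = { {}, {a,c}, {b,e}, {c,e}, {b,c,d}, X }.
Round 1 adds 9:
  {a,e}  = {b,c,d}ᶜ
  {a,b,d}  = {c,e}ᶜ
  {a,c,d}  = {b,e}ᶜ
  {a,c,e}  = {a,c} ∪ {c,e}
  {b,c,e}  = {b,e} ∪ {c,e}
  {b,d,e}  = {a,c}ᶜ
  {a,b,c,d}  = {b,c,d} ∪ {a,c}
  {a,b,c,e}  = {b,e} ∪ {a,c}
  {b,c,d,e}  = {b,e} ∪ {b,c,d}
  (now 15)
Round 2: 8 new —
  {a}  = {b,c,d,e}ᶜ
  {d}  = {a,b,c,e}ᶜ
  {e}  = {a,b,c,d}ᶜ
  {a,d}  = {b,c,e}ᶜ
  {b,d}  = {a,c,e}ᶜ
  {a,b,e}  = {b,e} ∪ {a,e}
  {a,b,d,e}  = {b,e} ∪ {a,b,d}
  {a,c,d,e}  = {a,c,e} ∪ {a,c,d}
  (now 23)
Round 3 adds 6:
  {b}  = {a,c,d,e}ᶜ
  {c}  = {a,b,d,e}ᶜ
  {c,d}  = {a,b,e}ᶜ
  {d,e}  = {e} ∪ {d}
  {a,d,e}  = {a,d} ∪ {a,e}
  {c,d,e}  = {c,e} ∪ {d}
  (now 29)
Round 4: +3 →
  {a,b}  = {c,d,e}ᶜ
  {b,c}  = {a,d,e}ᶜ
  {a,b,c}  = {d,e}ᶜ
  (now 32)
Round 5: stable.

σ(ℰ) = { {}, {a}, {b}, {c}, {d}, {e}, {a,b}, {a,c}, {a,d}, {a,e}, {b,c}, {b,d}, {b,e}, {c,d}, {c,e}, {d,e}, {a,b,c}, {a,b,d}, {a,b,e}, {a,c,d}, {a,c,e}, {a,d,e}, {b,c,d}, {b,c,e}, {b,d,e}, {c,d,e}, {a,b,c,d}, {a,b,c,e}, {a,b,d,e}, {a,c,d,e}, {b,c,d,e}, X }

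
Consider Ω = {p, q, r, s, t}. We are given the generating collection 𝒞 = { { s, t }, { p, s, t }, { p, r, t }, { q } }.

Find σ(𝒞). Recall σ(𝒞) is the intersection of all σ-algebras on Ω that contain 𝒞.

Begin from { {}, { q }, { s, t }, { p, r, t }, { p, s, t }, Ω } (that is, 𝒞 plus ∅ and Ω).
Pass 1: 7 new —
  { q, r }  = ᶜ of { p, s, t }
  { q, s }  = ᶜ of { p, r, t }
  { p, q, r }  = ᶜ of { s, t }
  { q, s, t }  = { s, t } ∪ { q }
  { p, q, r, t }  = { p, r, t } ∪ { q }
  { p, q, s, t }  = { p, s, t } ∪ { q }
  { p, r, s, t }  = ᶜ of { q }
Pass 2. New:
  { r }  = ᶜ of { p, q, s, t }
  { s }  = ᶜ of { p, q, r, t }
  { p, r }  = ᶜ of { q, s, t }
  { q, r, s }  = { q, r } ∪ { q, s }
  { p, q, r, s }  = { p, q, r } ∪ { q, s }
  { q, r, s, t }  = { s, t } ∪ { q, r }
Pass 3 adds 6:
  { p }  = ᶜ of { q, r, s, t }
  { t }  = ᶜ of { p, q, r, s }
  { p, t }  = ᶜ of { q, r, s }
  { r, s }  = { r } ∪ { s }
  { p, r, s }  = { p, r } ∪ { s }
  { r, s, t }  = { s, t } ∪ { r }
Pass 4: 7 new —
  { p, q }  = ᶜ of { r, s, t }
  { p, s }  = { s } ∪ { p }
  { q, t }  = ᶜ of { p, r, s }
  { r, t }  = { t } ∪ { r }
  { p, q, s }  = { q, s } ∪ { p }
  { p, q, t }  = ᶜ of { r, s }
  { q, r, t }  = { t } ∪ { q, r }
Pass 5: no new sets; the family is a σ-algebra.

σ(𝒞) = { {}, { p }, { q }, { r }, { s }, { t }, { p, q }, { p, r }, { p, s }, { p, t }, { q, r }, { q, s }, { q, t }, { r, s }, { r, t }, { s, t }, { p, q, r }, { p, q, s }, { p, q, t }, { p, r, s }, { p, r, t }, { p, s, t }, { q, r, s }, { q, r, t }, { q, s, t }, { r, s, t }, { p, q, r, s }, { p, q, r, t }, { p, q, s, t }, { p, r, s, t }, { q, r, s, t }, Ω }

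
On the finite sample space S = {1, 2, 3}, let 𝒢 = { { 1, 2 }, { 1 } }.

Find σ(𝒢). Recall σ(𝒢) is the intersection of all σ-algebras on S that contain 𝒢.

Begin from { {  }, { 1 }, { 1, 2 }, S } (that is, 𝒢 plus ∅ and S).
Round 1: +2 →
  { 3 }  = complement { 1, 2 }
  { 2, 3 }  = complement { 1 }
  [6 total]
Round 2 (1 new):
  { 1, 3 }  = { 3 } ∪ { 1 }
  [7 total]
Round 3 (1 new):
  { 2 }  = complement { 1, 3 }
  [8 total]
Round 4 adds nothing — fixpoint reached.

Hence σ(𝒢) has 8 members: { {  }, { 1 }, { 2 }, { 3 }, { 1, 2 }, { 1, 3 }, { 2, 3 }, S }.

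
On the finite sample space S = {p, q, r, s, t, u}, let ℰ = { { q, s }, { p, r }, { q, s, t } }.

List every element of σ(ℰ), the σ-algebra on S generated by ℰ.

Begin from { {  }, { p, r }, { q, s }, { q, s, t }, S } (that is, ℰ plus ∅ and S).
Step 1. New:
  { p, r, u }  = ᶜ of { q, s, t }
  { p, q, r, s }  = { p, r } ∪ { q, s }
  { p, r, t, u }  = ᶜ of { q, s }
  { q, s, t, u }  = ᶜ of { p, r }
  { p, q, r, s, t }  = { p, r } ∪ { q, s, t }
Step 2. New:
  { u }  = ᶜ of { p, q, r, s, t }
  { t, u }  = ᶜ of { p, q, r, s }
  { p, q, r, s, u }  = { p, r, u } ∪ { p, q, r, s }
Step 3 adds 2:
  { t }  = ᶜ of { p, q, r, s, u }
  { q, s, u }  = { q, s } ∪ { u }
Step 4 adds 1:
  { p, r, t }  = ᶜ of { q, s, u }
After Step 5 the family is unchanged; done.

|σ(ℰ)| = 16.  σ(ℰ) = { {  }, { t }, { u }, { p, r }, { q, s }, { t, u }, { p, r, t }, { p, r, u }, { q, s, t }, { q, s, u }, { p, q, r, s }, { p, r, t, u }, { q, s, t, u }, { p, q, r, s, t }, { p, q, r, s, u }, S }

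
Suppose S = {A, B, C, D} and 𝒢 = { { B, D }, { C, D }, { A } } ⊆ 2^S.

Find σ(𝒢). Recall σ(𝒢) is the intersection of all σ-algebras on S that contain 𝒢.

σ(𝒢) = { {  }, { A }, { B }, { C }, { D }, { A, B }, { A, C }, { A, D }, { B, C }, { B, D }, { C, D }, { A, B, C }, { A, B, D }, { A, C, D }, { B, C, D }, S }

Working:
Begin from { {  }, { A }, { B, D }, { C, D }, S } (that is, 𝒢 plus ∅ and S).
Round 1 (5 new):
  { A, B }  = { C, D }ᶜ
  { A, C }  = { B, D }ᶜ
  { A, B, D }  = { B, D } ∪ { A }
  { A, C, D }  = { C, D } ∪ { A }
  { B, C, D }  = { A }ᶜ
  — 10 sets.
Round 2: 3 new —
  { B }  = { A, C, D }ᶜ
  { C }  = { A, B, D }ᶜ
  { A, B, C }  = { A, B } ∪ { A, C }
  — 13 sets.
Round 3. New:
  { D }  = { A, B, C }ᶜ
  { B, C }  = { C } ∪ { B }
  — 15 sets.
Round 4: 1 new —
  { A, D }  = { B, C }ᶜ
  — 16 sets.
Round 5 adds nothing — fixpoint reached.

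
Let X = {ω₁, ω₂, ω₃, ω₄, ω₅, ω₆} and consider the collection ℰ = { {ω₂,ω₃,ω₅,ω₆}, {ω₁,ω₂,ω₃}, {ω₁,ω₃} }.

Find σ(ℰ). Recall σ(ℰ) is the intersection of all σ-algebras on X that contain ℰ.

σ(ℰ) (32 sets): { ∅, {ω₁}, {ω₂}, {ω₃}, {ω₄}, {ω₁,ω₂}, {ω₁,ω₃}, {ω₁,ω₄}, {ω₂,ω₃}, {ω₂,ω₄}, {ω₃,ω₄}, {ω₅,ω₆}, {ω₁,ω₂,ω₃}, {ω₁,ω₂,ω₄}, {ω₁,ω₃,ω₄}, {ω₁,ω₅,ω₆}, {ω₂,ω₃,ω₄}, {ω₂,ω₅,ω₆}, {ω₃,ω₅,ω₆}, {ω₄,ω₅,ω₆}, {ω₁,ω₂,ω₃,ω₄}, {ω₁,ω₂,ω₅,ω₆}, {ω₁,ω₃,ω₅,ω₆}, {ω₁,ω₄,ω₅,ω₆}, {ω₂,ω₃,ω₅,ω₆}, {ω₂,ω₄,ω₅,ω₆}, {ω₃,ω₄,ω₅,ω₆}, {ω₁,ω₂,ω₃,ω₅,ω₆}, {ω₁,ω₂,ω₄,ω₅,ω₆}, {ω₁,ω₃,ω₄,ω₅,ω₆}, {ω₂,ω₃,ω₄,ω₅,ω₆}, X }

Working:
Start: ℰ ∪ {∅, X} = { ∅, {ω₁,ω₃}, {ω₁,ω₂,ω₃}, {ω₂,ω₃,ω₅,ω₆}, X }.
Pass 1 (4 new):
  {ω₁,ω₄}  = X∖{ω₂,ω₃,ω₅,ω₆}
  {ω₄,ω₅,ω₆}  = X∖{ω₁,ω₂,ω₃}
  {ω₂,ω₄,ω₅,ω₆}  = X∖{ω₁,ω₃}
  {ω₁,ω₂,ω₃,ω₅,ω₆}  = {ω₁,ω₂,ω₃} ∪ {ω₂,ω₃,ω₅,ω₆}
Pass 2: +7 →
  {ω₄}  = X∖{ω₁,ω₂,ω₃,ω₅,ω₆}
  {ω₁,ω₃,ω₄}  = {ω₁,ω₄} ∪ {ω₁,ω₃}
  {ω₁,ω₂,ω₃,ω₄}  = {ω₁,ω₂,ω₃} ∪ {ω₁,ω₄}
  {ω₁,ω₄,ω₅,ω₆}  = {ω₁,ω₄} ∪ {ω₄,ω₅,ω₆}
  {ω₁,ω₂,ω₄,ω₅,ω₆}  = {ω₂,ω₄,ω₅,ω₆} ∪ {ω₁,ω₄}
  {ω₁,ω₃,ω₄,ω₅,ω₆}  = {ω₁,ω₃} ∪ {ω₄,ω₅,ω₆}
  {ω₂,ω₃,ω₄,ω₅,ω₆}  = {ω₂,ω₄,ω₅,ω₆} ∪ {ω₂,ω₃,ω₅,ω₆}
Pass 3: 6 new —
  {ω₁}  = X∖{ω₂,ω₃,ω₄,ω₅,ω₆}
  {ω₂}  = X∖{ω₁,ω₃,ω₄,ω₅,ω₆}
  {ω₃}  = X∖{ω₁,ω₂,ω₄,ω₅,ω₆}
  {ω₂,ω₃}  = X∖{ω₁,ω₄,ω₅,ω₆}
  {ω₅,ω₆}  = X∖{ω₁,ω₂,ω₃,ω₄}
  {ω₂,ω₅,ω₆}  = X∖{ω₁,ω₃,ω₄}
Pass 4 adds 10:
  {ω₁,ω₂}  = {ω₁} ∪ {ω₂}
  {ω₂,ω₄}  = {ω₂} ∪ {ω₄}
  {ω₃,ω₄}  = {ω₃} ∪ {ω₄}
  {ω₁,ω₂,ω₄}  = {ω₂} ∪ {ω₁,ω₄}
  {ω₁,ω₅,ω₆}  = {ω₅,ω₆} ∪ {ω₁}
  {ω₂,ω₃,ω₄}  = {ω₂,ω₃} ∪ {ω₄}
  {ω₃,ω₅,ω₆}  = {ω₅,ω₆} ∪ {ω₃}
  {ω₁,ω₂,ω₅,ω₆}  = {ω₁} ∪ {ω₂,ω₅,ω₆}
  {ω₁,ω₃,ω₅,ω₆}  = {ω₅,ω₆} ∪ {ω₁,ω₃}
  {ω₃,ω₄,ω₅,ω₆}  = {ω₃} ∪ {ω₄,ω₅,ω₆}
Pass 5: closed — nothing new.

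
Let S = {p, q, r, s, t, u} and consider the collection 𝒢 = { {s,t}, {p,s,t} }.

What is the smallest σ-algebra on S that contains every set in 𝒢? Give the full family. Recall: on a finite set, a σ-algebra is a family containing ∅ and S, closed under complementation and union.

Answer: σ(𝒢) = { {}, {p}, {s,t}, {p,s,t}, {q,r,u}, {p,q,r,u}, {q,r,s,t,u}, S }

Check:
Start: 𝒢 ∪ {∅, S} = { {}, {s,t}, {p,s,t}, S }.
Round 1. New:
  {q,r,u}  = complement {p,s,t}
  {p,q,r,u}  = complement {s,t}
  (now 6)
Round 2 (1 new):
  {q,r,s,t,u}  = {s,t} ∪ {q,r,u}
  (now 7)
Round 3: +1 →
  {p}  = complement {q,r,s,t,u}
  (now 8)
Round 4: already closed under ᶜ and ∪.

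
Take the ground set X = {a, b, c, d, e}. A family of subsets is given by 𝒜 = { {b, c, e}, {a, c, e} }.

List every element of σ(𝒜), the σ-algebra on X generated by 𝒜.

|σ(𝒜)| = 16.  σ(𝒜) = { ∅, {a}, {b}, {d}, {a, b}, {a, d}, {b, d}, {c, e}, {a, b, d}, {a, c, e}, {b, c, e}, {c, d, e}, {a, b, c, e}, {a, c, d, e}, {b, c, d, e}, X }

Check:
Initial family (4 sets): { ∅, {a, c, e}, {b, c, e}, X }.
Iteration 1: 3 new —
  {a, d}  = ᶜ of {b, c, e}
  {b, d}  = ᶜ of {a, c, e}
  {a, b, c, e}  = {a, c, e} ∪ {b, c, e}
  |family| = 7
Iteration 2: +4 →
  {d}  = ᶜ of {a, b, c, e}
  {a, b, d}  = {a, d} ∪ {b, d}
  {a, c, d, e}  = {a, d} ∪ {a, c, e}
  {b, c, d, e}  = {b, c, e} ∪ {b, d}
  |family| = 11
Iteration 3: +3 →
  {a}  = ᶜ of {b, c, d, e}
  {b}  = ᶜ of {a, c, d, e}
  {c, e}  = ᶜ of {a, b, d}
  |family| = 14
Iteration 4: +2 →
  {a, b}  = {b} ∪ {a}
  {c, d, e}  = {d} ∪ {c, e}
  |family| = 16
After Iteration 5 the family is unchanged; done.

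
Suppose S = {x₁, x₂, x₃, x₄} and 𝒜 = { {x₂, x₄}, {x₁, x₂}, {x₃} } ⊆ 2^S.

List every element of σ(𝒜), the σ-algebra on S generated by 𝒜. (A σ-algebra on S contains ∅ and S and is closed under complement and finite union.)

Answer: σ(𝒜) = { {}, {x₁}, {x₂}, {x₃}, {x₄}, {x₁, x₂}, {x₁, x₃}, {x₁, x₄}, {x₂, x₃}, {x₂, x₄}, {x₃, x₄}, {x₁, x₂, x₃}, {x₁, x₂, x₄}, {x₁, x₃, x₄}, {x₂, x₃, x₄}, S }

Derivation:
Begin from { {}, {x₃}, {x₁, x₂}, {x₂, x₄}, S } (that is, 𝒜 plus ∅ and S).
Round 1 (5 new):
  {x₁, x₃}  = S∖{x₂, x₄}
  {x₃, x₄}  = S∖{x₁, x₂}
  {x₁, x₂, x₃}  = {x₃} ∪ {x₁, x₂}
  {x₁, x₂, x₄}  = S∖{x₃}
  {x₂, x₃, x₄}  = {x₃} ∪ {x₂, x₄}
Round 2: +3 →
  {x₁}  = S∖{x₂, x₃, x₄}
  {x₄}  = S∖{x₁, x₂, x₃}
  {x₁, x₃, x₄}  = {x₃, x₄} ∪ {x₁, x₃}
Round 3 adds 2:
  {x₂}  = S∖{x₁, x₃, x₄}
  {x₁, x₄}  = {x₄} ∪ {x₁}
Round 4 (1 new):
  {x₂, x₃}  = S∖{x₁, x₄}
Round 5: stable.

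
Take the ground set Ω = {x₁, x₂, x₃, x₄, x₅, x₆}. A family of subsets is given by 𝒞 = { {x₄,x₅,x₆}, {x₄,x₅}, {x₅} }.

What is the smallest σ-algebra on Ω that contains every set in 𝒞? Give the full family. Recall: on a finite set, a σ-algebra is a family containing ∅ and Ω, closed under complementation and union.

Take S₀ = 𝒞 ∪ {∅, Ω} = { {}, {x₅}, {x₄,x₅}, {x₄,x₅,x₆}, Ω }.
Iteration 1: 3 new —
  {x₁,x₂,x₃}  = ᶜ of {x₄,x₅,x₆}
  {x₁,x₂,x₃,x₆}  = ᶜ of {x₄,x₅}
  {x₁,x₂,x₃,x₄,x₆}  = ᶜ of {x₅}
Iteration 2: +3 →
  {x₁,x₂,x₃,x₅}  = {x₁,x₂,x₃} ∪ {x₅}
  {x₁,x₂,x₃,x₄,x₅}  = {x₄,x₅} ∪ {x₁,x₂,x₃}
  {x₁,x₂,x₃,x₅,x₆}  = {x₁,x₂,x₃,x₆} ∪ {x₅}
Iteration 3: 3 new —
  {x₄}  = ᶜ of {x₁,x₂,x₃,x₅,x₆}
  {x₆}  = ᶜ of {x₁,x₂,x₃,x₄,x₅}
  {x₄,x₆}  = ᶜ of {x₁,x₂,x₃,x₅}
Iteration 4 adds 2:
  {x₅,x₆}  = {x₅} ∪ {x₆}
  {x₁,x₂,x₃,x₄}  = {x₁,x₂,x₃} ∪ {x₄}
Iteration 5 adds nothing — fixpoint reached.

|σ(𝒞)| = 16.  σ(𝒞) = { {}, {x₄}, {x₅}, {x₆}, {x₄,x₅}, {x₄,x₆}, {x₅,x₆}, {x₁,x₂,x₃}, {x₄,x₅,x₆}, {x₁,x₂,x₃,x₄}, {x₁,x₂,x₃,x₅}, {x₁,x₂,x₃,x₆}, {x₁,x₂,x₃,x₄,x₅}, {x₁,x₂,x₃,x₄,x₆}, {x₁,x₂,x₃,x₅,x₆}, Ω }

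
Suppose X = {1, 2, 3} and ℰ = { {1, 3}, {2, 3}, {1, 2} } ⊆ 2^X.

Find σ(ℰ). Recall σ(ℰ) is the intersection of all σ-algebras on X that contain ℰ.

|σ(ℰ)| = 8.  σ(ℰ) = { {}, {1}, {2}, {3}, {1, 2}, {1, 3}, {2, 3}, X }

Derivation:
Initial family (5 sets): { {}, {1, 2}, {1, 3}, {2, 3}, X }.
Pass 1: +3 →
  {1}  = {2, 3}ᶜ
  {2}  = {1, 3}ᶜ
  {3}  = {1, 2}ᶜ
  — 8 sets.
Pass 2: no new sets; the family is a σ-algebra.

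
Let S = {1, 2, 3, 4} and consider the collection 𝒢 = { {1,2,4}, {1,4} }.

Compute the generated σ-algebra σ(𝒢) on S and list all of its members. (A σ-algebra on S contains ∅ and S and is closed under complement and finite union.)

Answer: σ(𝒢) = { {}, {2}, {3}, {1,4}, {2,3}, {1,2,4}, {1,3,4}, S }

Trace:
Seed the family with 𝒢 together with ∅ and S: { {}, {1,4}, {1,2,4}, S }.
Round 1. New:
  {3}  = S∖{1,2,4}
  {2,3}  = S∖{1,4}
  |family| = 6
Round 2 (1 new):
  {1,3,4}  = {3} ∪ {1,4}
  |family| = 7
Round 3 adds 1:
  {2}  = S∖{1,3,4}
  |family| = 8
After Round 4 the family is unchanged; done.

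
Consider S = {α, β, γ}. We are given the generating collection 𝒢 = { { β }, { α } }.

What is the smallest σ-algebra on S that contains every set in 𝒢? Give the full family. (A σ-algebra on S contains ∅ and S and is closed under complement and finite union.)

Start: 𝒢 ∪ {∅, S} = { {}, { α }, { β }, S }.
Step 1 (3 new):
  { α, β }  = { β } ∪ { α }
  { α, γ }  = complement { β }
  { β, γ }  = complement { α }
  [7 total]
Step 2. New:
  { γ }  = complement { α, β }
  [8 total]
Step 3: already closed under ᶜ and ∪.

Therefore σ(𝒢) = { {}, { α }, { β }, { γ }, { α, β }, { α, γ }, { β, γ }, S } (|σ(𝒢)| = 8).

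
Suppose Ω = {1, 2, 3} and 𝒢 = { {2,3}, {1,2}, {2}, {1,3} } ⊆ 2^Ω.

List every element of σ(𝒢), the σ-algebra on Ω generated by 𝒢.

σ(𝒢) (8 sets): { {}, {1}, {2}, {3}, {1,2}, {1,3}, {2,3}, Ω }

Working:
Start: 𝒢 ∪ {∅, Ω} = { {}, {2}, {1,2}, {1,3}, {2,3}, Ω }.
Iteration 1. New:
  {1}  = Ω∖{2,3}
  {3}  = Ω∖{1,2}
  (now 8)
Iteration 2: stable.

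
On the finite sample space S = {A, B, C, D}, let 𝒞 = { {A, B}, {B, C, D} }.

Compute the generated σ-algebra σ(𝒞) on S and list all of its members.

Initial family (4 sets): { {}, {A, B}, {B, C, D}, S }.
Step 1: 2 new —
  {A}  = ᶜ of {B, C, D}
  {C, D}  = ᶜ of {A, B}
  [6 total]
Step 2 adds 1:
  {A, C, D}  = {C, D} ∪ {A}
  [7 total]
Step 3: +1 →
  {B}  = ᶜ of {A, C, D}
  [8 total]
After Step 4 the family is unchanged; done.

Therefore σ(𝒞) = { {}, {A}, {B}, {A, B}, {C, D}, {A, C, D}, {B, C, D}, S } (|σ(𝒞)| = 8).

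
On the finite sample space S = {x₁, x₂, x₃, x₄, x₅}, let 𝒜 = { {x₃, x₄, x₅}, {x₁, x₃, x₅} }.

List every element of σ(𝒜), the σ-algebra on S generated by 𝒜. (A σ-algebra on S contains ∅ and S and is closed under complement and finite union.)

Initial family (4 sets): { {}, {x₁, x₃, x₅}, {x₃, x₄, x₅}, S }.
Step 1 adds 3:
  {x₁, x₂}  = {x₃, x₄, x₅}ᶜ
  {x₂, x₄}  = {x₁, x₃, x₅}ᶜ
  {x₁, x₃, x₄, x₅}  = {x₁, x₃, x₅} ∪ {x₃, x₄, x₅}
Step 2 (4 new):
  {x₂}  = {x₁, x₃, x₄, x₅}ᶜ
  {x₁, x₂, x₄}  = {x₁, x₂} ∪ {x₂, x₄}
  {x₁, x₂, x₃, x₅}  = {x₁, x₂} ∪ {x₁, x₃, x₅}
  {x₂, x₃, x₄, x₅}  = {x₃, x₄, x₅} ∪ {x₂, x₄}
Step 3: +3 →
  {x₁}  = {x₂, x₃, x₄, x₅}ᶜ
  {x₄}  = {x₁, x₂, x₃, x₅}ᶜ
  {x₃, x₅}  = {x₁, x₂, x₄}ᶜ
Step 4. New:
  {x₁, x₄}  = {x₄} ∪ {x₁}
  {x₂, x₃, x₅}  = {x₂} ∪ {x₃, x₅}
Step 5: no new sets; the family is a σ-algebra.

|σ(𝒜)| = 16.  σ(𝒜) = { {}, {x₁}, {x₂}, {x₄}, {x₁, x₂}, {x₁, x₄}, {x₂, x₄}, {x₃, x₅}, {x₁, x₂, x₄}, {x₁, x₃, x₅}, {x₂, x₃, x₅}, {x₃, x₄, x₅}, {x₁, x₂, x₃, x₅}, {x₁, x₃, x₄, x₅}, {x₂, x₃, x₄, x₅}, S }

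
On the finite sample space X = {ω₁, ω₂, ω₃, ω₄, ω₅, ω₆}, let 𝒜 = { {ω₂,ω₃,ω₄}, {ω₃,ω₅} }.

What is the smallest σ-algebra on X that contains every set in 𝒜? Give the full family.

Take S₀ = 𝒜 ∪ {∅, X} = { {}, {ω₃,ω₅}, {ω₂,ω₃,ω₄}, X }.
Pass 1. New:
  {ω₁,ω₅,ω₆}  = {ω₂,ω₃,ω₄}ᶜ
  {ω₁,ω₂,ω₄,ω₆}  = {ω₃,ω₅}ᶜ
  {ω₂,ω₃,ω₄,ω₅}  = {ω₃,ω₅} ∪ {ω₂,ω₃,ω₄}
  [7 total]
Pass 2 (4 new):
  {ω₁,ω₆}  = {ω₂,ω₃,ω₄,ω₅}ᶜ
  {ω₁,ω₃,ω₅,ω₆}  = {ω₁,ω₅,ω₆} ∪ {ω₃,ω₅}
  {ω₁,ω₂,ω₃,ω₄,ω₆}  = {ω₁,ω₂,ω₄,ω₆} ∪ {ω₂,ω₃,ω₄}
  {ω₁,ω₂,ω₄,ω₅,ω₆}  = {ω₁,ω₂,ω₄,ω₆} ∪ {ω₁,ω₅,ω₆}
  [11 total]
Pass 3 adds 3:
  {ω₃}  = {ω₁,ω₂,ω₄,ω₅,ω₆}ᶜ
  {ω₅}  = {ω₁,ω₂,ω₃,ω₄,ω₆}ᶜ
  {ω₂,ω₄}  = {ω₁,ω₃,ω₅,ω₆}ᶜ
  [14 total]
Pass 4: +2 →
  {ω₁,ω₃,ω₆}  = {ω₃} ∪ {ω₁,ω₆}
  {ω₂,ω₄,ω₅}  = {ω₂,ω₄} ∪ {ω₅}
  [16 total]
After Pass 5 the family is unchanged; done.

Hence σ(𝒜) has 16 members: { {}, {ω₃}, {ω₅}, {ω₁,ω₆}, {ω₂,ω₄}, {ω₃,ω₅}, {ω₁,ω₃,ω₆}, {ω₁,ω₅,ω₆}, {ω₂,ω₃,ω₄}, {ω₂,ω₄,ω₅}, {ω₁,ω₂,ω₄,ω₆}, {ω₁,ω₃,ω₅,ω₆}, {ω₂,ω₃,ω₄,ω₅}, {ω₁,ω₂,ω₃,ω₄,ω₆}, {ω₁,ω₂,ω₄,ω₅,ω₆}, X }.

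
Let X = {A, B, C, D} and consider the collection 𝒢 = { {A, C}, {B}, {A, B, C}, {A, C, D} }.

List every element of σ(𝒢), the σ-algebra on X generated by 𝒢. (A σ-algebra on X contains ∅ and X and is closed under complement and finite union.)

σ(𝒢) = { {}, {B}, {D}, {A, C}, {B, D}, {A, B, C}, {A, C, D}, X }

Trace:
Initial family (6 sets): { {}, {B}, {A, C}, {A, B, C}, {A, C, D}, X }.
Iteration 1 adds 2:
  {D}  = {A, B, C}ᶜ
  {B, D}  = {A, C}ᶜ
  (now 8)
Iteration 2: already closed under ᶜ and ∪.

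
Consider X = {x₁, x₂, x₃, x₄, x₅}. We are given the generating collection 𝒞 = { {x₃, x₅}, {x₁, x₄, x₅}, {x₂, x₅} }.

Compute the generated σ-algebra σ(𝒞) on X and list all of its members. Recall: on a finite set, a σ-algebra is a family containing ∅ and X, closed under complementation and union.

σ(𝒞) (16 sets): { ∅, {x₂}, {x₃}, {x₅}, {x₁, x₄}, {x₂, x₃}, {x₂, x₅}, {x₃, x₅}, {x₁, x₂, x₄}, {x₁, x₃, x₄}, {x₁, x₄, x₅}, {x₂, x₃, x₅}, {x₁, x₂, x₃, x₄}, {x₁, x₂, x₄, x₅}, {x₁, x₃, x₄, x₅}, X }

Trace:
Initial family (5 sets): { ∅, {x₂, x₅}, {x₃, x₅}, {x₁, x₄, x₅}, X }.
Step 1 adds 6:
  {x₂, x₃}  = ᶜ of {x₁, x₄, x₅}
  {x₁, x₂, x₄}  = ᶜ of {x₃, x₅}
  {x₁, x₃, x₄}  = ᶜ of {x₂, x₅}
  {x₂, x₃, x₅}  = {x₂, x₅} ∪ {x₃, x₅}
  {x₁, x₂, x₄, x₅}  = {x₁, x₄, x₅} ∪ {x₂, x₅}
  {x₁, x₃, x₄, x₅}  = {x₁, x₄, x₅} ∪ {x₃, x₅}
Step 2: +4 →
  {x₂}  = ᶜ of {x₁, x₃, x₄, x₅}
  {x₃}  = ᶜ of {x₁, x₂, x₄, x₅}
  {x₁, x₄}  = ᶜ of {x₂, x₃, x₅}
  {x₁, x₂, x₃, x₄}  = {x₁, x₂, x₄} ∪ {x₁, x₃, x₄}
Step 3: +1 →
  {x₅}  = ᶜ of {x₁, x₂, x₃, x₄}
Step 4: closed — nothing new.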